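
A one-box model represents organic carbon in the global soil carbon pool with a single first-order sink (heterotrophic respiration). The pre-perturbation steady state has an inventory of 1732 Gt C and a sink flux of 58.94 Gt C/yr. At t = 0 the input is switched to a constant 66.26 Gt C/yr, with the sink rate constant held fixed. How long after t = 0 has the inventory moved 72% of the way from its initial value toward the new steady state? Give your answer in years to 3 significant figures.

37.4 yr

τ = M₀/F₀ = 1732/58.94 = 29.39 yr.
The remaining gap fraction is e^(−t/τ); 72% covered ⇒ e^(−t/τ) = 0.280.
t = −τ ln(0.280) = 29.39 × 1.273 = 37.41 yr.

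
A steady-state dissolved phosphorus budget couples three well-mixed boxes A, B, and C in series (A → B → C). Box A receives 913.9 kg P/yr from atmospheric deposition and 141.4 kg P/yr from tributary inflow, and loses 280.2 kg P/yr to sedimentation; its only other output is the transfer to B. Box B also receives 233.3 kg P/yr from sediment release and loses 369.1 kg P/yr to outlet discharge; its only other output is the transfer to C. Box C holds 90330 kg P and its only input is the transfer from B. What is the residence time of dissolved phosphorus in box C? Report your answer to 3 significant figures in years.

Box A: F(A→B) = (913.9 + 141.4) − 280.2 = 775.10 kg P/yr.
Box B: F(B→C) = (775.10 + 233.3) − 369.1 = 639.30 kg P/yr.
Box C throughput = its input = 639.30 kg P/yr; τ = 90330 / 639.30 = 141.3 yr.

141 yr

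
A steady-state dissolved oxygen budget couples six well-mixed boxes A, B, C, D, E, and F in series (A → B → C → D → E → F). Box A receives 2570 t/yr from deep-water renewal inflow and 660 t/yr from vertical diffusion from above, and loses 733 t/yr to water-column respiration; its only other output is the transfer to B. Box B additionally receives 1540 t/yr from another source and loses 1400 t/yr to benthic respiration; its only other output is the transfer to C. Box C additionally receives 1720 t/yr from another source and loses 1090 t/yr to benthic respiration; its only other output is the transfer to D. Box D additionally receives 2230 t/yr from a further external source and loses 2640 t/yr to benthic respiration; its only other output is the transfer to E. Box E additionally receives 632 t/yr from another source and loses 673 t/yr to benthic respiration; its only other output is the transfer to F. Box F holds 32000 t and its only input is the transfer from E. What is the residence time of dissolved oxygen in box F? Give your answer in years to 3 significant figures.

Box A: F(A→B) = (2570 + 660) − 733 = 2497.0 t/yr.
Box B: F(B→C) = (2497.0 + 1540) − 1400 = 2637.0 t/yr.
Box C: F(C→D) = (2637.0 + 1720) − 1090 = 3267.0 t/yr.
Box D: F(D→E) = (3267.0 + 2230) − 2640 = 2857.0 t/yr.
Box E: F(E→F) = (2857.0 + 632) − 673 = 2816.0 t/yr.
Box F throughput = its input = 2816.0 t/yr; τ = 32000 / 2816.0 = 11.36 yr.

11.4 yr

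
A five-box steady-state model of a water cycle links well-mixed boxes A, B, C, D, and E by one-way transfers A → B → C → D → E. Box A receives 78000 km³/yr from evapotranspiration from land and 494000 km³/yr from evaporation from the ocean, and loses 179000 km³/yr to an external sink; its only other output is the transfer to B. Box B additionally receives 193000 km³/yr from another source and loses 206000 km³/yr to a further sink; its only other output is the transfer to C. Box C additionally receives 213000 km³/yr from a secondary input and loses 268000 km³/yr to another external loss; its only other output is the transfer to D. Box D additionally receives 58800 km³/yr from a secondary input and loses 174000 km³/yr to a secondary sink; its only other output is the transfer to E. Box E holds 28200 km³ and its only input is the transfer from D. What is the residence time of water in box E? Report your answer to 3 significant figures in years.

Box A: F(A→B) = (78000 + 494000) − 179000 = 393000 km³/yr.
Box B: F(B→C) = (393000 + 193000) − 206000 = 380000 km³/yr.
Box C: F(C→D) = (380000 + 213000) − 268000 = 325000 km³/yr.
Box D: F(D→E) = (325000 + 58800) − 174000 = 209800 km³/yr.
Box E throughput = its input = 209800 km³/yr; τ = 28200 / 209800 = 0.1344 yr.

0.134 yr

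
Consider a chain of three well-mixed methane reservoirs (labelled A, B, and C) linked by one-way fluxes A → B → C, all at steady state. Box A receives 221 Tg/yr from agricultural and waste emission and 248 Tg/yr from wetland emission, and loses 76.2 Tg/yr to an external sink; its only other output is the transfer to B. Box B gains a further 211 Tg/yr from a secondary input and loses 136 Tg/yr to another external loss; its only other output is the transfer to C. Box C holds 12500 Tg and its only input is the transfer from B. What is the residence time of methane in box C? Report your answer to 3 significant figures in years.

Box A: F(A→B) = (221 + 248) − 76.2 = 392.80 Tg/yr.
Box B: F(B→C) = (392.80 + 211) − 136 = 467.80 Tg/yr.
Box C throughput = its input = 467.80 Tg/yr; τ = 12500 / 467.80 = 26.72 yr.

26.7 yr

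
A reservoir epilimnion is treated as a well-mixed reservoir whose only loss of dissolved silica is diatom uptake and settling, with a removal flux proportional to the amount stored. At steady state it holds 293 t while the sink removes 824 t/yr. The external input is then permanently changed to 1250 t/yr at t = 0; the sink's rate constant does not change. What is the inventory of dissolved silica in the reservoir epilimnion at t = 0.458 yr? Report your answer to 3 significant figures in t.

403 t

The sink rate constant is k = F₀/M₀ = 824/293 = 2.812 yr⁻¹.
Solving dM/dt = F₁ − kM with M(0) = M₀ gives M(t) = F₁/k + (M₀ − F₁/k)·e^(−kt).
F₁/k = 1250/2.812 = 444.48 t; kt = 2.812 × 0.458 = 1.288, e^(−kt) = 0.2758.
M(0.458) = 444.48 + (293 − 444.48) × 0.2758 = 444.48 − 41.78 = 402.70 t.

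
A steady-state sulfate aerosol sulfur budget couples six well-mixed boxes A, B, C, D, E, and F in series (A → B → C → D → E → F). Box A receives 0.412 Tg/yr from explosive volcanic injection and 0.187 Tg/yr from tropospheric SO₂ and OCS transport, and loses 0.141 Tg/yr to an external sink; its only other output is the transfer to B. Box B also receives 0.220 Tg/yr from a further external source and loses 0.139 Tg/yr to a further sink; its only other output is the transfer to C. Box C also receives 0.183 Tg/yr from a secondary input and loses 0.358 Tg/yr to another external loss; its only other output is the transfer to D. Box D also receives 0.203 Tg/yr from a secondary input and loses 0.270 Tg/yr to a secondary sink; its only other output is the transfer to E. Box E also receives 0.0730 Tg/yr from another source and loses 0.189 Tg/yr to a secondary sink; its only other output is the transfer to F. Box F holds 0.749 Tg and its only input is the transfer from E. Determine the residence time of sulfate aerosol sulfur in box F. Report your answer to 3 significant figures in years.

4.14 yr

Box A: F(A→B) = (0.412 + 0.187) − 0.141 = 0.45800 Tg/yr.
Box B: F(B→C) = (0.45800 + 0.220) − 0.139 = 0.53900 Tg/yr.
Box C: F(C→D) = (0.53900 + 0.183) − 0.358 = 0.36400 Tg/yr.
Box D: F(D→E) = (0.36400 + 0.203) − 0.270 = 0.29700 Tg/yr.
Box E: F(E→F) = (0.29700 + 0.0730) − 0.189 = 0.18100 Tg/yr.
Box F throughput = its input = 0.18100 Tg/yr; τ = 0.749 / 0.18100 = 4.138 yr.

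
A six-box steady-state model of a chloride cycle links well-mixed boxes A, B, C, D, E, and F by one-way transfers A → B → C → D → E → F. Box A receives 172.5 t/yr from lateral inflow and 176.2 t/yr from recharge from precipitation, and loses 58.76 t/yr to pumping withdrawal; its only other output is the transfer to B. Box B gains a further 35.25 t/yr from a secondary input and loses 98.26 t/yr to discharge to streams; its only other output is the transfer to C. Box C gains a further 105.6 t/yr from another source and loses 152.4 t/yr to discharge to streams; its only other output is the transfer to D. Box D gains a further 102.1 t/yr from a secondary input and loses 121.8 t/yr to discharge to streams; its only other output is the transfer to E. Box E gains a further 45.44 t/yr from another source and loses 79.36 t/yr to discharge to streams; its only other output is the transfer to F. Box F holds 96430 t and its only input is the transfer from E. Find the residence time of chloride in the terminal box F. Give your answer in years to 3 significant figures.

Box A: F(A→B) = (172.5 + 176.2) − 58.76 = 289.94 t/yr.
Box B: F(B→C) = (289.94 + 35.25) − 98.26 = 226.93 t/yr.
Box C: F(C→D) = (226.93 + 105.6) − 152.4 = 180.13 t/yr.
Box D: F(D→E) = (180.13 + 102.1) − 121.8 = 160.43 t/yr.
Box E: F(E→F) = (160.43 + 45.44) − 79.36 = 126.51 t/yr.
Box F throughput = its input = 126.51 t/yr; τ = 96430 / 126.51 = 762.2 yr.

762 yr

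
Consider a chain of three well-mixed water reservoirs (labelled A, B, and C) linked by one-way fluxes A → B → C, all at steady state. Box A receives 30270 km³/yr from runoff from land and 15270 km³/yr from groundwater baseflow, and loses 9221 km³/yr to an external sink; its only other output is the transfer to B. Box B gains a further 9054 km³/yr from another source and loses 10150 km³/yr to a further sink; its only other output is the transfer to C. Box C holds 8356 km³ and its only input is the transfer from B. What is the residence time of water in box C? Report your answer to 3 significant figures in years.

0.237 yr

Box A: F(A→B) = (30270 + 15270) − 9221 = 36319 km³/yr.
Box B: F(B→C) = (36319 + 9054) − 10150 = 35223 km³/yr.
Box C throughput = its input = 35223 km³/yr; τ = 8356 / 35223 = 0.2372 yr.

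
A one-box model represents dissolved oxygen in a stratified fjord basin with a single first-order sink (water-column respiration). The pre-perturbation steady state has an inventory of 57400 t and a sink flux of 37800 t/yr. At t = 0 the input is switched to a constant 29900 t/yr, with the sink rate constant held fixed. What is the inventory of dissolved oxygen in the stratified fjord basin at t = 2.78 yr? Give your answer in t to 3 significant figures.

47300 t

Residence time τ = M₀/F₀ = 1.519 yr. The eventual steady state is M_∞ = M₀·(F₁/F₀) = 57400 × 29900/37800 = 45404 t.
The anomaly ΔM(t) = M(t) − M_∞ decays as ΔM₀·e^(−t/τ) with ΔM₀ = 57400 − 45404 = 12000 t.
At t = 2.78 yr, e^(−t/τ) = e^(−1.831) = 0.1603, so ΔM = 1923 t and M = 45404 + 1923 = 47327 t.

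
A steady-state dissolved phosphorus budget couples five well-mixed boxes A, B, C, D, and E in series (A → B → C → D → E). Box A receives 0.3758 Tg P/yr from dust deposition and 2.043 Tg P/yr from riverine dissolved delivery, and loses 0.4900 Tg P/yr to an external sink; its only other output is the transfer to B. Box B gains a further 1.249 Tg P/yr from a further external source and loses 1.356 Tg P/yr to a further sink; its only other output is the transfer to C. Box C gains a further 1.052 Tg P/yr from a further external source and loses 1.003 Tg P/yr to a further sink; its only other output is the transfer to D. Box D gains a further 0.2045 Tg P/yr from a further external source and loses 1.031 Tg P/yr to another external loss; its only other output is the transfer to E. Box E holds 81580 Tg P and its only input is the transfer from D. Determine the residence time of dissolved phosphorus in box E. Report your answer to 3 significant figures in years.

78100 yr

Box A: F(A→B) = (0.3758 + 2.043) − 0.4900 = 1.9288 Tg P/yr.
Box B: F(B→C) = (1.9288 + 1.249) − 1.356 = 1.8218 Tg P/yr.
Box C: F(C→D) = (1.8218 + 1.052) − 1.003 = 1.8708 Tg P/yr.
Box D: F(D→E) = (1.8708 + 0.2045) − 1.031 = 1.0443 Tg P/yr.
Box E throughput = its input = 1.0443 Tg P/yr; τ = 81580 / 1.0443 = 78120 yr.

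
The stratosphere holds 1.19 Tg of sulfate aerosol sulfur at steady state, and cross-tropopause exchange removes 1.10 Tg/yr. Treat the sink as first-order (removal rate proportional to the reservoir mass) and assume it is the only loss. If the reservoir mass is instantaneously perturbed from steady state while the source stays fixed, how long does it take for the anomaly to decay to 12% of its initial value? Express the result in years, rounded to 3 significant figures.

2.29 yr

For a linear reservoir the anomaly decays as exp(−t/τ) with τ = M/F = 1.19/1.10 = 1.082 yr.
exp(−t/τ) = 0.12 ⇒ t = −τ ln(0.12) = 1.082 × 2.120 = 2.294 yr.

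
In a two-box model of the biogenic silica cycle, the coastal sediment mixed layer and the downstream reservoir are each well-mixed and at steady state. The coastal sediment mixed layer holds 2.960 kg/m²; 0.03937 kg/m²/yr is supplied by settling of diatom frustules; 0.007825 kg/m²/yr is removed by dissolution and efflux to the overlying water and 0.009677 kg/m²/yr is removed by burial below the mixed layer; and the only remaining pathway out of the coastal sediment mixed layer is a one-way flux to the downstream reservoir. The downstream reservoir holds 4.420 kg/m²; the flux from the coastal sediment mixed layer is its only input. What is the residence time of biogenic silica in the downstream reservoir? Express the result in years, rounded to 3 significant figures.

Balance the coastal sediment mixed layer: ΣF_in = 0.039370 kg/m²/yr.
Flux to the downstream reservoir = ΣF_in − (0.007825 + 0.009677) = 0.021868 kg/m²/yr.
At steady state the output of the downstream reservoir equals its input, 0.021868 kg/m²/yr.
τ = M / F = 4.420 / 0.021868 = 202.1 yr.

202 yr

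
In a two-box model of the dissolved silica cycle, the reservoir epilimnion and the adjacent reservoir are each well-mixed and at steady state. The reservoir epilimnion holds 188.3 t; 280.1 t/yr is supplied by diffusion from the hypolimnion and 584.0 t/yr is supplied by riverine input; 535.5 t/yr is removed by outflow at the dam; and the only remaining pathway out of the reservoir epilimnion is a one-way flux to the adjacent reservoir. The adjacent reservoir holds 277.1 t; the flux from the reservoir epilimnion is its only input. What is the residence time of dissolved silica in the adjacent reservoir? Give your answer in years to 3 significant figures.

Balance the reservoir epilimnion: ΣF_in = 280.1 + 584.0 = 864.10 t/yr.
Flux to the adjacent reservoir = ΣF_in − (535.5) = 328.60 t/yr.
At steady state the output of the adjacent reservoir equals its input, 328.60 t/yr.
τ = M / F = 277.1 / 328.60 = 0.8433 yr.

0.843 yr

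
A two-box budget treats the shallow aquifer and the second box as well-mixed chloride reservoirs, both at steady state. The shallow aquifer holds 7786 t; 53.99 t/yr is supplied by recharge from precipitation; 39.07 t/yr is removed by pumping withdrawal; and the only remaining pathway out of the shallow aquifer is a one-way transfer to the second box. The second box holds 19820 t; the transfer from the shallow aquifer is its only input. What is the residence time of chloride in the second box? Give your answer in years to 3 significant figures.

Balance the shallow aquifer: ΣF_in = 53.990 t/yr.
Transfer to the second box = ΣF_in − (39.07) = 14.920 t/yr.
At steady state the output of the second box equals its input, 14.920 t/yr.
τ = M / F = 19820 / 14.920 = 1328 yr.

1330 yr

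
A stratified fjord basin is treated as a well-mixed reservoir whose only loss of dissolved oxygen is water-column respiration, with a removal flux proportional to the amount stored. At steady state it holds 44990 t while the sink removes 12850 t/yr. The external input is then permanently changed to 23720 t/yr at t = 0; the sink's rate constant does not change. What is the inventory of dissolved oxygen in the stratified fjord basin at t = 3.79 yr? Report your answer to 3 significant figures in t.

τ = M₀/F₀ = 44990/12850 = 3.501 yr; rate constant k = 1/τ.
New steady state M_∞ = F₁/k = F₁·τ = 23720 × 3.501 = 83048 t.
M(t) = M_∞ + (M₀ − M_∞)·e^(−t/τ); t/τ = 3.79/3.501 = 1.082, so e^(−t/τ) = 0.3387.
M(t) = 83048 − 38060 × 0.3387 = 70156 t.

70200 t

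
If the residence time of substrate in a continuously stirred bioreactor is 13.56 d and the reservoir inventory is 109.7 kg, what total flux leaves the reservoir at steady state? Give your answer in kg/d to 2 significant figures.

F = M / τ = 109.7 / 13.56 = 8.090 kg/d.

8.1 kg/d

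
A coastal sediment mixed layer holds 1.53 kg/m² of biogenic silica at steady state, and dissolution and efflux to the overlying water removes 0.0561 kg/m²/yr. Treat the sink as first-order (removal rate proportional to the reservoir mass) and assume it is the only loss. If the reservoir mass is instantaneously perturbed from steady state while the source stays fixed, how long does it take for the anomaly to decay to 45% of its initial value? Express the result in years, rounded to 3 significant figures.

21.8 yr

For a linear reservoir the anomaly decays as exp(−t/τ) with τ = M/F = 1.53/0.0561 = 27.27 yr.
exp(−t/τ) = 0.45 ⇒ t = −τ ln(0.45) = 27.27 × 0.7985 = 21.78 yr.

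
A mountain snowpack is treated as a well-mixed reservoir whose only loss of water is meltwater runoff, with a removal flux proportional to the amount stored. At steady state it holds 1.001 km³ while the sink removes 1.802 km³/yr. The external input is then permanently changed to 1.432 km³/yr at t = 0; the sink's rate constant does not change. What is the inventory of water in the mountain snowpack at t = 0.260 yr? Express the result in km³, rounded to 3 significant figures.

0.924 km³

The sink rate constant is k = F₀/M₀ = 1.802/1.001 = 1.800 yr⁻¹.
Solving dM/dt = F₁ − kM with M(0) = M₀ gives M(t) = F₁/k + (M₀ − F₁/k)·e^(−kt).
F₁/k = 1.432/1.800 = 0.79547 km³; kt = 1.800 × 0.260 = 0.4681, e^(−kt) = 0.6262.
M(0.260) = 0.79547 + (1.001 − 0.79547) × 0.6262 = 0.79547 + 0.1287 = 0.92418 km³.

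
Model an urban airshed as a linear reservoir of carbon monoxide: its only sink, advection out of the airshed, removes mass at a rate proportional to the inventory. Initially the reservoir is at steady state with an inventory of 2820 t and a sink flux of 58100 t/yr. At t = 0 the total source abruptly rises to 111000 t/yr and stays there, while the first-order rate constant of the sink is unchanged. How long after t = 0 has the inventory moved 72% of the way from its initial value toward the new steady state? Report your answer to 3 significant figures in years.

0.0618 yr

τ = M₀/F₀ = 2820/58100 = 0.04854 yr.
The remaining gap fraction is e^(−t/τ); 72% covered ⇒ e^(−t/τ) = 0.280.
t = −τ ln(0.280) = 0.04854 × 1.273 = 0.06179 yr.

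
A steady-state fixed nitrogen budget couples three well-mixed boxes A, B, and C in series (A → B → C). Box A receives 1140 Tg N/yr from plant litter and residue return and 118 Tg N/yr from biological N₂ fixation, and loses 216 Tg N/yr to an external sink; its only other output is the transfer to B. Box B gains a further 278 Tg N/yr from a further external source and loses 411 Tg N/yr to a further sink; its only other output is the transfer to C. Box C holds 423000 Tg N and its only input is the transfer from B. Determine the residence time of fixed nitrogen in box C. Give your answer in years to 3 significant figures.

Box A: F(A→B) = (1140 + 118) − 216 = 1042.0 Tg N/yr.
Box B: F(B→C) = (1042.0 + 278) − 411 = 909.00 Tg N/yr.
Box C throughput = its input = 909.00 Tg N/yr; τ = 423000 / 909.00 = 465.3 yr.

465 yr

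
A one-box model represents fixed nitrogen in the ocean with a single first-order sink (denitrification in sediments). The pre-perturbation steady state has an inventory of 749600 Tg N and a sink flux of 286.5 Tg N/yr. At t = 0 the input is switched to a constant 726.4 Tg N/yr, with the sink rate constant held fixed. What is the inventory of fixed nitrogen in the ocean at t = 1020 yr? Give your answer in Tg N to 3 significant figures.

1.12×10^6 Tg N

The sink rate constant is k = F₀/M₀ = 286.5/749600 = 0.0003822 yr⁻¹.
Solving dM/dt = F₁ − kM with M(0) = M₀ gives M(t) = F₁/k + (M₀ − F₁/k)·e^(−kt).
F₁/k = 726.4/0.0003822 = 1.9006×10^6 Tg N; kt = 0.0003822 × 1020 = 0.3898, e^(−kt) = 0.6772.
M(1020) = 1.9006×10^6 + (749600 − 1.9006×10^6) × 0.6772 = 1.9006×10^6 − 779400 = 1.1212×10^6 Tg N.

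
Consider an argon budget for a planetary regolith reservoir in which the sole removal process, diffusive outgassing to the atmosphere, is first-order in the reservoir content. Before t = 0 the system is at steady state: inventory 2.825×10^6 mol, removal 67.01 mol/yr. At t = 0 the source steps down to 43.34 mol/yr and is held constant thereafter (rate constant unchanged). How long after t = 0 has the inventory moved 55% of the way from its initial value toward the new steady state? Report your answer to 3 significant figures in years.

33700 yr

τ = M₀/F₀ = 2.825×10^6/67.01 = 42160 yr.
The remaining gap fraction is e^(−t/τ); 55% covered ⇒ e^(−t/τ) = 0.450.
t = −τ ln(0.450) = 42160 × 0.7985 = 33660 yr.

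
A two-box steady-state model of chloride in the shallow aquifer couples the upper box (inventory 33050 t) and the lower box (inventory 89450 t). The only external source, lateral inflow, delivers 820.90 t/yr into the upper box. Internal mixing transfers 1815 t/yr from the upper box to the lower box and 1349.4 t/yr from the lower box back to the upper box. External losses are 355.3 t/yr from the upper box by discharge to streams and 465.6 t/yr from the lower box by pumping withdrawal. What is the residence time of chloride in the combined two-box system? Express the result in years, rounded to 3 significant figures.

Residence time in the combined system uses the total inventory and the total *external* removal — internal exchanges between the two boxes cancel.
M_total = 33050 + 89450 = 122500 t.
ΣF_external_out = 355.3 + 465.6 = 820.90 t/yr.
τ = M_total / ΣF_ext = 122500 / 820.90 = 149.2 yr.

149 yr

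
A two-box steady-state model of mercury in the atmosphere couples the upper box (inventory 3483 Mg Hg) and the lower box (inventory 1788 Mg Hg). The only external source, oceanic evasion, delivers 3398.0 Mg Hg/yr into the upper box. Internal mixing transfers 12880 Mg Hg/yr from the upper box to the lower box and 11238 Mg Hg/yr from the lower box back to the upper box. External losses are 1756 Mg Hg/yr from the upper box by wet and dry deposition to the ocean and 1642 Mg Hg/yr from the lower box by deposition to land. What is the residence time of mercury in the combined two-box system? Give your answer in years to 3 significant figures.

1.55 yr

For the system as a whole, the A↔B exchange is internal and contributes nothing to the throughput; only the external sinks remove mass.
M_total = 3483 + 1788 = 5271.0 Mg Hg.
ΣF_external_out = 1756 + 1642 = 3398.0 Mg Hg/yr.
τ = M_total / ΣF_ext = 5271.0 / 3398.0 = 1.551 yr.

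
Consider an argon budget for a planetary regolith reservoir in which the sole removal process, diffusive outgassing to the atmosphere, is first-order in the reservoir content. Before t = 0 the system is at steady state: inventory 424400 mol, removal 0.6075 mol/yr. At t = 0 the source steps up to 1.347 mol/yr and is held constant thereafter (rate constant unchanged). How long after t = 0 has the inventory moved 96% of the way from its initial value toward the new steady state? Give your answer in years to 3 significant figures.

τ = M₀/F₀ = 424400/0.6075 = 698600 yr.
The remaining gap fraction is e^(−t/τ); 96% covered ⇒ e^(−t/τ) = 0.0400.
t = −τ ln(0.0400) = 698600 × 3.219 = 2.249×10^6 yr.

2.25×10^6 yr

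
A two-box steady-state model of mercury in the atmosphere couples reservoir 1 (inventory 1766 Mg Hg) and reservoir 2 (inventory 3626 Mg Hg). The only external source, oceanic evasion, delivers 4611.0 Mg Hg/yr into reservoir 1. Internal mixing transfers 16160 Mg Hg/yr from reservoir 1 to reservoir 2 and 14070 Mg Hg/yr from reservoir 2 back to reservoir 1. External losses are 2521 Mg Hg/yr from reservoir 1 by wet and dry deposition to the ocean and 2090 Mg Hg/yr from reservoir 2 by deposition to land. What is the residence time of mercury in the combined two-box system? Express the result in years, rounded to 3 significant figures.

For the system as a whole, the A↔B exchange is internal and contributes nothing to the throughput; only the external sinks remove mass.
M_total = 1766 + 3626 = 5392.0 Mg Hg.
ΣF_external_out = 2521 + 2090 = 4611.0 Mg Hg/yr.
τ = M_total / ΣF_ext = 5392.0 / 4611.0 = 1.169 yr.

1.17 yr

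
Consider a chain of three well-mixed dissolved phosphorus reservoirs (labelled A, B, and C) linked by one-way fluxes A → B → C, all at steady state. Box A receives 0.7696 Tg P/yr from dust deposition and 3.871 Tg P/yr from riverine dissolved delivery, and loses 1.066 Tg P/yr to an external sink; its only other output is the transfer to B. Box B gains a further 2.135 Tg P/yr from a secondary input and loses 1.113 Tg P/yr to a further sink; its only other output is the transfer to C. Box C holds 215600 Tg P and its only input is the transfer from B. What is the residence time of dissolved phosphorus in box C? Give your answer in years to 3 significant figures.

46900 yr

Box A: F(A→B) = (0.7696 + 3.871) − 1.066 = 3.5746 Tg P/yr.
Box B: F(B→C) = (3.5746 + 2.135) − 1.113 = 4.5966 Tg P/yr.
Box C throughput = its input = 4.5966 Tg P/yr; τ = 215600 / 4.5966 = 46900 yr.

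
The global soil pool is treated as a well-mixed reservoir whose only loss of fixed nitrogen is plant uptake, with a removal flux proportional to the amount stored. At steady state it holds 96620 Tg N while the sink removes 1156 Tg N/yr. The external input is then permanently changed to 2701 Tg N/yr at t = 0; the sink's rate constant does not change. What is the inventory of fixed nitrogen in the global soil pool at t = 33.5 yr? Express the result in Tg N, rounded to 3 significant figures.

139000 Tg N

Residence time τ = M₀/F₀ = 83.58 yr. The eventual steady state is M_∞ = M₀·(F₁/F₀) = 96620 × 2701/1156 = 225750 Tg N.
The anomaly ΔM(t) = M(t) − M_∞ decays as ΔM₀·e^(−t/τ) with ΔM₀ = 96620 − 225750 = −129100 Tg N.
At t = 33.5 yr, e^(−t/τ) = e^(−0.4008) = 0.6698, so ΔM = −86490 Tg N and M = 225750 − 86490 = 139260 Tg N.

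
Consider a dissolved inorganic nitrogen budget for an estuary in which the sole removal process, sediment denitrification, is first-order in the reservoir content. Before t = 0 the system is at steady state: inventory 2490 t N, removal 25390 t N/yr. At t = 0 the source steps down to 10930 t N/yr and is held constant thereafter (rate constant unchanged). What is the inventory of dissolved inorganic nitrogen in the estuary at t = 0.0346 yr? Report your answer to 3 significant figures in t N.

2070 t N

The sink rate constant is k = F₀/M₀ = 25390/2490 = 10.20 yr⁻¹.
Solving dM/dt = F₁ − kM with M(0) = M₀ gives M(t) = F₁/k + (M₀ − F₁/k)·e^(−kt).
F₁/k = 10930/10.20 = 1071.9 t N; kt = 10.20 × 0.0346 = 0.3528, e^(−kt) = 0.7027.
M(0.0346) = 1071.9 + (2490 − 1071.9) × 0.7027 = 1071.9 + 996.5 = 2068.4 t N.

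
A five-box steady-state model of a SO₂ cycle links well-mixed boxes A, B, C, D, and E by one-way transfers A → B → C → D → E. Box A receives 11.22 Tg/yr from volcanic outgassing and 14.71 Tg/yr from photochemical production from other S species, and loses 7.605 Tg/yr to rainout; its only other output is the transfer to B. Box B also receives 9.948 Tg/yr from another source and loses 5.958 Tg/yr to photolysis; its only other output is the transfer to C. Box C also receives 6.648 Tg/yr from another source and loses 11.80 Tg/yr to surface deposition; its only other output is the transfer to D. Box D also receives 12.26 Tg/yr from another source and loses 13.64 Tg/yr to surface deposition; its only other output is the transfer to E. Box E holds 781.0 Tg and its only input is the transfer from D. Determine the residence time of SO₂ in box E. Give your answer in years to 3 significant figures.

49.5 yr

Box A: F(A→B) = (11.22 + 14.71) − 7.605 = 18.325 Tg/yr.
Box B: F(B→C) = (18.325 + 9.948) − 5.958 = 22.315 Tg/yr.
Box C: F(C→D) = (22.315 + 6.648) − 11.80 = 17.163 Tg/yr.
Box D: F(D→E) = (17.163 + 12.26) − 13.64 = 15.783 Tg/yr.
Box E throughput = its input = 15.783 Tg/yr; τ = 781.0 / 15.783 = 49.48 yr.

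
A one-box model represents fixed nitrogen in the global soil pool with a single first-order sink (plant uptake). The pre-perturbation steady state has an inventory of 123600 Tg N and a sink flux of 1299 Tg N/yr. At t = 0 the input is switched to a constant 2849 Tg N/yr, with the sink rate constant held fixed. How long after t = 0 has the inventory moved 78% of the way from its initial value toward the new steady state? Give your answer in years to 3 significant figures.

144 yr

τ = M₀/F₀ = 123600/1299 = 95.15 yr.
The remaining gap fraction is e^(−t/τ); 78% covered ⇒ e^(−t/τ) = 0.220.
t = −τ ln(0.220) = 95.15 × 1.514 = 144.1 yr.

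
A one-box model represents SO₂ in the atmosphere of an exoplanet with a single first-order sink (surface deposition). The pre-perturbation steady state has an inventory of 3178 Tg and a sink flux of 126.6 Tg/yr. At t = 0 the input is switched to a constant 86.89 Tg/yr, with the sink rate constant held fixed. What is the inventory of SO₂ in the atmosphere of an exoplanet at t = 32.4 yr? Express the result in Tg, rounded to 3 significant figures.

Residence time τ = M₀/F₀ = 25.10 yr. The eventual steady state is M_∞ = M₀·(F₁/F₀) = 3178 × 86.89/126.6 = 2181.2 Tg.
The anomaly ΔM(t) = M(t) − M_∞ decays as ΔM₀·e^(−t/τ) with ΔM₀ = 3178 − 2181.2 = 996.8 Tg.
At t = 32.4 yr, e^(−t/τ) = e^(−1.291) = 0.2751, so ΔM = 274.2 Tg and M = 2181.2 + 274.2 = 2455.4 Tg.

2460 Tg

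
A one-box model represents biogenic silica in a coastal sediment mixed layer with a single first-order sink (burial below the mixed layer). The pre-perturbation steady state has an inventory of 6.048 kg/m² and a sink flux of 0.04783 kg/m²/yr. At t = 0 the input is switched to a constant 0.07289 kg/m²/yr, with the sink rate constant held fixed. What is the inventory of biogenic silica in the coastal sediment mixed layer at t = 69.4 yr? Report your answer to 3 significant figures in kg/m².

Residence time τ = M₀/F₀ = 126.4 yr. The eventual steady state is M_∞ = M₀·(F₁/F₀) = 6.048 × 0.07289/0.04783 = 9.2168 kg/m².
The anomaly ΔM(t) = M(t) − M_∞ decays as ΔM₀·e^(−t/τ) with ΔM₀ = 6.048 − 9.2168 = −3.169 kg/m².
At t = 69.4 yr, e^(−t/τ) = e^(−0.5488) = 0.5776, so ΔM = −1.830 kg/m² and M = 9.2168 − 1.830 = 7.3864 kg/m².

7.39 kg/m²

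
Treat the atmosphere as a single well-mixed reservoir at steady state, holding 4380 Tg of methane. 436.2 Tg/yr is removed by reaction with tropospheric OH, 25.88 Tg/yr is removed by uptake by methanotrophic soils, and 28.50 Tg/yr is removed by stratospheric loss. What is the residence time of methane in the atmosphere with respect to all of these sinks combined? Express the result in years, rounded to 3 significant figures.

Total removal flux = 436.2 + 25.88 + 28.50 = 490.58 Tg/yr.
τ = M / ΣF_out = 4380 / 490.58 = 8.928 yr.

8.93 yr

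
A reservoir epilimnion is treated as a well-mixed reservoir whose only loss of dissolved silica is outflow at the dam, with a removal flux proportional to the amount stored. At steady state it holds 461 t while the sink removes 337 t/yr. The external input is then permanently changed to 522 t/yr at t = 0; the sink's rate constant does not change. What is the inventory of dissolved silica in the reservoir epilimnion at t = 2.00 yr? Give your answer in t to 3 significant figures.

655 t

The sink rate constant is k = F₀/M₀ = 337/461 = 0.7310 yr⁻¹.
Solving dM/dt = F₁ − kM with M(0) = M₀ gives M(t) = F₁/k + (M₀ − F₁/k)·e^(−kt).
F₁/k = 522/0.7310 = 714.07 t; kt = 0.7310 × 2.00 = 1.462, e^(−kt) = 0.2318.
M(2.00) = 714.07 + (461 − 714.07) × 0.2318 = 714.07 − 58.65 = 655.42 t.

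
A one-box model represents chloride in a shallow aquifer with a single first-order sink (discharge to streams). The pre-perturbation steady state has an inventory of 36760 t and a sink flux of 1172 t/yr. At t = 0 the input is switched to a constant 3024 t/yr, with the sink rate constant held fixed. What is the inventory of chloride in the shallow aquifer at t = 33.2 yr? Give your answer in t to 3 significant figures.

74700 t

The sink rate constant is k = F₀/M₀ = 1172/36760 = 0.03188 yr⁻¹.
Solving dM/dt = F₁ − kM with M(0) = M₀ gives M(t) = F₁/k + (M₀ − F₁/k)·e^(−kt).
F₁/k = 3024/0.03188 = 94848 t; kt = 0.03188 × 33.2 = 1.058, e^(−kt) = 0.3470.
M(33.2) = 94848 + (36760 − 94848) × 0.3470 = 94848 − 20160 = 74693 t.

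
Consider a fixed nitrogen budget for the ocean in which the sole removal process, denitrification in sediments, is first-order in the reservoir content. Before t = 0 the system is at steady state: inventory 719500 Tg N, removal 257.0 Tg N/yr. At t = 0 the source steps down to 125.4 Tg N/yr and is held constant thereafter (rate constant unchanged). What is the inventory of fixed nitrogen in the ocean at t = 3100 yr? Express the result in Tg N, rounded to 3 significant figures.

Residence time τ = M₀/F₀ = 2800 yr. The eventual steady state is M_∞ = M₀·(F₁/F₀) = 719500 × 125.4/257.0 = 351070 Tg N.
The anomaly ΔM(t) = M(t) − M_∞ decays as ΔM₀·e^(−t/τ) with ΔM₀ = 719500 − 351070 = 368400 Tg N.
At t = 3100 yr, e^(−t/τ) = e^(−1.107) = 0.3305, so ΔM = 121700 Tg N and M = 351070 + 121700 = 472820 Tg N.

473000 Tg N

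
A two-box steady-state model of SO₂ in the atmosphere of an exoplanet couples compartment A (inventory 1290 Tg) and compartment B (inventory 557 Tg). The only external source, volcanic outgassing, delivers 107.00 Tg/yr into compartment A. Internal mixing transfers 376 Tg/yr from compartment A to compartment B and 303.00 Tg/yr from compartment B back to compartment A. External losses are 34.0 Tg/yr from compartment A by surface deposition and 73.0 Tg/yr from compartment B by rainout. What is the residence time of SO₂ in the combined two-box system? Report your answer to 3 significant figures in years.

For the system as a whole, the A↔B exchange is internal and contributes nothing to the throughput; only the external sinks remove mass.
M_total = 1290 + 557 = 1847.0 Tg.
ΣF_external_out = 34.0 + 73.0 = 107.00 Tg/yr.
τ = M_total / ΣF_ext = 1847.0 / 107.00 = 17.26 yr.

17.3 yr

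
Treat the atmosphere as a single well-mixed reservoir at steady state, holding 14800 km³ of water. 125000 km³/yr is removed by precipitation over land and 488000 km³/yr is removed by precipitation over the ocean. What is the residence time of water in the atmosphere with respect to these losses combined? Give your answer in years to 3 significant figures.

Total removal = 125000 + 488000 = 613000 km³/yr.
τ = M / ΣF_out = 14800 / 613000 = 0.02414 yr.

0.0241 yr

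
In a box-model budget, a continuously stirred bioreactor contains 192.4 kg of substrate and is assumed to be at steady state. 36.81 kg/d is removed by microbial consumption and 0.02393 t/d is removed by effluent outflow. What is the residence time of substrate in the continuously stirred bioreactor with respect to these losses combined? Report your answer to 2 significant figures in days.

Convert the effluent outflow flux: 0.02393 t/d = 23.93 kg/d.
Total removal = 36.81 + 23.93 = 60.740 kg/d.
τ = M / ΣF_out = 192.4 / 60.740 = 3.168 d.

3.2 d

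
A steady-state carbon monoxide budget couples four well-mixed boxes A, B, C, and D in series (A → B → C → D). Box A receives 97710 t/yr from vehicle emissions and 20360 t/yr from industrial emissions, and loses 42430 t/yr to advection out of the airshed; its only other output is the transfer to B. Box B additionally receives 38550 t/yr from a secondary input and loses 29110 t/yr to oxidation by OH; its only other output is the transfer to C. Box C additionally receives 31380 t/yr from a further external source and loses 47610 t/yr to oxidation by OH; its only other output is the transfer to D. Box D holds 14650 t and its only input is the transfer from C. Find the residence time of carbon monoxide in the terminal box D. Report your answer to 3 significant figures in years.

0.213 yr

Box A: F(A→B) = (97710 + 20360) − 42430 = 75640 t/yr.
Box B: F(B→C) = (75640 + 38550) − 29110 = 85080 t/yr.
Box C: F(C→D) = (85080 + 31380) − 47610 = 68850 t/yr.
Box D throughput = its input = 68850 t/yr; τ = 14650 / 68850 = 0.2128 yr.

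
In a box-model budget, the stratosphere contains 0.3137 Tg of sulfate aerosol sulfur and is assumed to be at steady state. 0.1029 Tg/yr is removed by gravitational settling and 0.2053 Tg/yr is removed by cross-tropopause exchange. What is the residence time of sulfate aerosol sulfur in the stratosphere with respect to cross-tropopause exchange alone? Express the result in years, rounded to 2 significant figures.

Residence time with respect to a single sink: τ = M / F_sink.
τ = 0.3137 / 0.2053 = 1.528 yr.

1.5 yr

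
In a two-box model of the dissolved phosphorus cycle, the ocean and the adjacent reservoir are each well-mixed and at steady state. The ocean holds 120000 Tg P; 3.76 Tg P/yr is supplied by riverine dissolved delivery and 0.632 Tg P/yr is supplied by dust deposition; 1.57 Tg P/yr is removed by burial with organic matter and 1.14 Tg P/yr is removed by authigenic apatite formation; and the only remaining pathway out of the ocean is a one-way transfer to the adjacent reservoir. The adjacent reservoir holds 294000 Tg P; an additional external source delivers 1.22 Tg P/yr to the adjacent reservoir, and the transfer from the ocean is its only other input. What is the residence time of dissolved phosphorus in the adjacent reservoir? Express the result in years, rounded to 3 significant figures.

Balance the ocean: ΣF_in = 3.76 + 0.632 = 4.3920 Tg P/yr.
Transfer to the adjacent reservoir = ΣF_in − (1.57 + 1.14) = 1.6820 Tg P/yr.
Total input to the adjacent reservoir = 1.6820 + 1.22 = 2.9020 Tg P/yr; at steady state this equals its total output.
τ = M / F = 294000 / 2.9020 = 101300 yr.

101000 yr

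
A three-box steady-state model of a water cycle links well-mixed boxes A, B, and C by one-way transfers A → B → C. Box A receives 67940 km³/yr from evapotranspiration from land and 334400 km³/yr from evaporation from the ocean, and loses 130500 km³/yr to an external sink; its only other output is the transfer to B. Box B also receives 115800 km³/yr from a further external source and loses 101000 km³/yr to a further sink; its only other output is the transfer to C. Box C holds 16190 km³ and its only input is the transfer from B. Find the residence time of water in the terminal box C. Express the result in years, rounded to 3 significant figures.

Box A: F(A→B) = (67940 + 334400) − 130500 = 271840 km³/yr.
Box B: F(B→C) = (271840 + 115800) − 101000 = 286640 km³/yr.
Box C throughput = its input = 286640 km³/yr; τ = 16190 / 286640 = 0.05648 yr.

0.0565 yr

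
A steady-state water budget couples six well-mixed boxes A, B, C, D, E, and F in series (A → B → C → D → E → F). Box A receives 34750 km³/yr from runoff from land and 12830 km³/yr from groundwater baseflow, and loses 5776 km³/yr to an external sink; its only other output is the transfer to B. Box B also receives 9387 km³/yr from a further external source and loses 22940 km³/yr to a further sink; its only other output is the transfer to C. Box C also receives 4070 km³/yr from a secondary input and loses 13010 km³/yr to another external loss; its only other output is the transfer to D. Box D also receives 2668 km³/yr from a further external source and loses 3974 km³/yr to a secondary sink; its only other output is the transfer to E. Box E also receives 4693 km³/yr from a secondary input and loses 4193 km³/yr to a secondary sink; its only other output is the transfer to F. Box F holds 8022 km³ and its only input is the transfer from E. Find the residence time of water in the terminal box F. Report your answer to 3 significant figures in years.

Box A: F(A→B) = (34750 + 12830) − 5776 = 41804 km³/yr.
Box B: F(B→C) = (41804 + 9387) − 22940 = 28251 km³/yr.
Box C: F(C→D) = (28251 + 4070) − 13010 = 19311 km³/yr.
Box D: F(D→E) = (19311 + 2668) − 3974 = 18005 km³/yr.
Box E: F(E→F) = (18005 + 4693) − 4193 = 18505 km³/yr.
Box F throughput = its input = 18505 km³/yr; τ = 8022 / 18505 = 0.4335 yr.

0.434 yr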